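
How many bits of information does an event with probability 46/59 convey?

Information content I(x) = -log₂(p(x))
I = -log₂(46/59) = -log₂(0.7797)
I = 0.3591 bits


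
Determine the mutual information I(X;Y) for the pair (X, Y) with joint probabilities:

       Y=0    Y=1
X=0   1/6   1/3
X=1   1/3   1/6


H(X) = 1.0000, H(Y) = 1.0000, H(X,Y) = 1.9183
I(X;Y) = H(X) + H(Y) - H(X,Y) = 0.0817 bits


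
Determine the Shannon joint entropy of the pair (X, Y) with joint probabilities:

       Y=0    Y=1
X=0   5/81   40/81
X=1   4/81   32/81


H(X,Y) = -Σ p(x,y) log₂ p(x,y)
  p(0,0)=5/81: -0.0617 × log₂(0.0617) = 0.2480
  p(0,1)=40/81: -0.4938 × log₂(0.4938) = 0.5027
  p(1,0)=4/81: -0.0494 × log₂(0.0494) = 0.2143
  p(1,1)=32/81: -0.3951 × log₂(0.3951) = 0.5293
H(X,Y) = 1.4943 bits


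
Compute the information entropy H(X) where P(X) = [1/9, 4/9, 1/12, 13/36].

H(X) = -Σ p(x) log₂ p(x)
  -1/9 × log₂(1/9) = 0.3522
  -4/9 × log₂(4/9) = 0.5200
  -1/12 × log₂(1/12) = 0.2987
  -13/36 × log₂(13/36) = 0.5306
H(X) = 1.7016 bits


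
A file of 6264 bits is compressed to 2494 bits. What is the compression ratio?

Compression ratio = Original / Compressed
= 6264 / 2494 = 2.51:1


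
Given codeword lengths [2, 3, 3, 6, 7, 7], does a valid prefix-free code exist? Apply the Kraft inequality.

Kraft inequality: Σ 2^(-l_i) ≤ 1 for prefix-free code
Calculating: 2^(-2) + 2^(-3) + 2^(-3) + 2^(-6) + 2^(-7) + 2^(-7)
= 0.25 + 0.125 + 0.125 + 0.015625 + 0.0078125 + 0.0078125
= 0.5312
Since 0.5312 ≤ 1, prefix-free code exists


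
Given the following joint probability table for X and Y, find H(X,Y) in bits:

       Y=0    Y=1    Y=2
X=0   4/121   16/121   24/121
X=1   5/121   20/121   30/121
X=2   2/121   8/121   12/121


H(X,Y) = -Σ p(x,y) log₂ p(x,y)
  p(0,0)=4/121: -0.0331 × log₂(0.0331) = 0.1626
  p(0,1)=16/121: -0.1322 × log₂(0.1322) = 0.3860
  p(0,2)=24/121: -0.1983 × log₂(0.1983) = 0.4629
  p(1,0)=5/121: -0.0413 × log₂(0.0413) = 0.1900
  p(1,1)=20/121: -0.1653 × log₂(0.1653) = 0.4292
  p(1,2)=30/121: -0.2479 × log₂(0.2479) = 0.4988
  p(2,0)=2/121: -0.0165 × log₂(0.0165) = 0.0978
  p(2,1)=8/121: -0.0661 × log₂(0.0661) = 0.2591
  p(2,2)=12/121: -0.0992 × log₂(0.0992) = 0.3306
H(X,Y) = 2.8171 bits


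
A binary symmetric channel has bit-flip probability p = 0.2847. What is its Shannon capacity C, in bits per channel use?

For BSC with error probability p:
C = 1 - H(p) where H(p) is binary entropy
H(0.2847) = -0.2847 × log₂(0.2847) - 0.7153 × log₂(0.7153)
H(p) = 0.8618
C = 1 - 0.8618 = 0.1382 bits/use


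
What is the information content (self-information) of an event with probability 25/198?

Information content I(x) = -log₂(p(x))
I = -log₂(25/198) = -log₂(0.1263)
I = 2.9855 bits


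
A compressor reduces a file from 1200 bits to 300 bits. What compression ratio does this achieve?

Compression ratio = Original / Compressed
= 1200 / 300 = 4.00:1


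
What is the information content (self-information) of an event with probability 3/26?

Information content I(x) = -log₂(p(x))
I = -log₂(3/26) = -log₂(0.1154)
I = 3.1155 bits


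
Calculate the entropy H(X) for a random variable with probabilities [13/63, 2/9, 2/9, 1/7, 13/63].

H(X) = -Σ p(x) log₂ p(x)
  -13/63 × log₂(13/63) = 0.4698
  -2/9 × log₂(2/9) = 0.4822
  -2/9 × log₂(2/9) = 0.4822
  -1/7 × log₂(1/7) = 0.4011
  -13/63 × log₂(13/63) = 0.4698
H(X) = 2.3051 bits


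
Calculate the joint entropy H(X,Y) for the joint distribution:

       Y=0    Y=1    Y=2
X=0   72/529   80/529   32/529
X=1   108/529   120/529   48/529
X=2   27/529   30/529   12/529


H(X,Y) = -Σ p(x,y) log₂ p(x,y)
  p(0,0)=72/529: -0.1361 × log₂(0.1361) = 0.3916
  p(0,1)=80/529: -0.1512 × log₂(0.1512) = 0.4121
  p(0,2)=32/529: -0.0605 × log₂(0.0605) = 0.2448
  p(1,0)=108/529: -0.2042 × log₂(0.2042) = 0.4680
  p(1,1)=120/529: -0.2268 × log₂(0.2268) = 0.4855
  p(1,2)=48/529: -0.0907 × log₂(0.0907) = 0.3141
  p(2,0)=27/529: -0.0510 × log₂(0.0510) = 0.2191
  p(2,1)=30/529: -0.0567 × log₂(0.0567) = 0.2348
  p(2,2)=12/529: -0.0227 × log₂(0.0227) = 0.1239
H(X,Y) = 2.8939 bits


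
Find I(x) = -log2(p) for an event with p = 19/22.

Information content I(x) = -log₂(p(x))
I = -log₂(19/22) = -log₂(0.8636)
I = 0.2115 bits


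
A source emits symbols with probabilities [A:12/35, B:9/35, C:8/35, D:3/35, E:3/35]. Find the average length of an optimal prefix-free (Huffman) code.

Huffman tree construction:
Combine smallest probabilities repeatedly
Resulting codes:
  A: 11 (length 2)
  B: 10 (length 2)
  C: 01 (length 2)
  D: 000 (length 3)
  E: 001 (length 3)
Average length = Σ p(s) × length(s) = 2.1714 bits


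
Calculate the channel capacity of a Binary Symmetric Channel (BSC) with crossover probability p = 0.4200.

For BSC with error probability p:
C = 1 - H(p) where H(p) is binary entropy
H(0.4200) = -0.4200 × log₂(0.4200) - 0.5800 × log₂(0.5800)
H(p) = 0.9815
C = 1 - 0.9815 = 0.0185 bits/use


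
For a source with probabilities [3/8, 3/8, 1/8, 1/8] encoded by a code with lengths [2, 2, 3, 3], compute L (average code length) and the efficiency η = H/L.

Average length L = Σ p_i × l_i = 2.2500 bits
Entropy H = 1.8113 bits
Efficiency η = H/L × 100% = 80.50%


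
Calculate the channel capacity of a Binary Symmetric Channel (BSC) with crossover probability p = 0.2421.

For BSC with error probability p:
C = 1 - H(p) where H(p) is binary entropy
H(0.2421) = -0.2421 × log₂(0.2421) - 0.7579 × log₂(0.7579)
H(p) = 0.7985
C = 1 - 0.7985 = 0.2015 bits/use


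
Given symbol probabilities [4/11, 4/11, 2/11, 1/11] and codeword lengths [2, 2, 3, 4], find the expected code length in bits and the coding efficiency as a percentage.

Average length L = Σ p_i × l_i = 2.3636 bits
Entropy H = 1.8231 bits
Efficiency η = H/L × 100% = 77.13%


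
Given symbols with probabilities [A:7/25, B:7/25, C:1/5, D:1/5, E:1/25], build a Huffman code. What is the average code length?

Huffman tree construction:
Combine smallest probabilities repeatedly
Resulting codes:
  A: 10 (length 2)
  B: 11 (length 2)
  C: 011 (length 3)
  D: 00 (length 2)
  E: 010 (length 3)
Average length = Σ p(s) × length(s) = 2.2400 bits


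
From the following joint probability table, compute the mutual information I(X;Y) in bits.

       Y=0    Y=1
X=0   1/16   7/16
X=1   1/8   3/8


H(X) = 1.0000, H(Y) = 0.6962, H(X,Y) = 1.6774
I(X;Y) = H(X) + H(Y) - H(X,Y) = 0.0188 bits


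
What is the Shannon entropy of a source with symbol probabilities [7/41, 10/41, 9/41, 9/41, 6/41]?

H(X) = -Σ p(x) log₂ p(x)
  -7/41 × log₂(7/41) = 0.4354
  -10/41 × log₂(10/41) = 0.4965
  -9/41 × log₂(9/41) = 0.4802
  -9/41 × log₂(9/41) = 0.4802
  -6/41 × log₂(6/41) = 0.4057
H(X) = 2.2981 bits


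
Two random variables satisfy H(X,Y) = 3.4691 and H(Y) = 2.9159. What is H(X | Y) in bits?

Chain rule: H(X,Y) = H(X|Y) + H(Y)
H(X|Y) = H(X,Y) - H(Y) = 3.4691 - 2.9159 = 0.5532 bits


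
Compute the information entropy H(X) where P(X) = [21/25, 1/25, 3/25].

H(X) = -Σ p(x) log₂ p(x)
  -21/25 × log₂(21/25) = 0.2113
  -1/25 × log₂(1/25) = 0.1858
  -3/25 × log₂(3/25) = 0.3671
H(X) = 0.7641 bits


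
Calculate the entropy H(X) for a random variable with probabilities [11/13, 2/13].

H(X) = -Σ p(x) log₂ p(x)
  -11/13 × log₂(11/13) = 0.2039
  -2/13 × log₂(2/13) = 0.4155
H(X) = 0.6194 bits


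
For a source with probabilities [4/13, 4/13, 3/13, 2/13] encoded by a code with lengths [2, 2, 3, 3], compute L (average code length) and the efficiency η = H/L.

Average length L = Σ p_i × l_i = 2.3846 bits
Entropy H = 1.9501 bits
Efficiency η = H/L × 100% = 81.78%


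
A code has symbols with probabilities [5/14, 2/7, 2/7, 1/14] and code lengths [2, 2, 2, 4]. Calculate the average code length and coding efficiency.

Average length L = Σ p_i × l_i = 2.1429 bits
Entropy H = 1.8352 bits
Efficiency η = H/L × 100% = 85.64%


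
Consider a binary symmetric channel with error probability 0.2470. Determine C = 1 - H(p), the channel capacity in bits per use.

For BSC with error probability p:
C = 1 - H(p) where H(p) is binary entropy
H(0.2470) = -0.2470 × log₂(0.2470) - 0.7530 × log₂(0.7530)
H(p) = 0.8065
C = 1 - 0.8065 = 0.1935 bits/use


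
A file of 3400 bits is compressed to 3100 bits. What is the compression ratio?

Compression ratio = Original / Compressed
= 3400 / 3100 = 1.10:1


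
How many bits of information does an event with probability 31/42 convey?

Information content I(x) = -log₂(p(x))
I = -log₂(31/42) = -log₂(0.7381)
I = 0.4381 bits


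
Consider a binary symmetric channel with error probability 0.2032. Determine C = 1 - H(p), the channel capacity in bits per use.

For BSC with error probability p:
C = 1 - H(p) where H(p) is binary entropy
H(0.2032) = -0.2032 × log₂(0.2032) - 0.7968 × log₂(0.7968)
H(p) = 0.7283
C = 1 - 0.7283 = 0.2717 bits/use


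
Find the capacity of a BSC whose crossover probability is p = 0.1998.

For BSC with error probability p:
C = 1 - H(p) where H(p) is binary entropy
H(0.1998) = -0.1998 × log₂(0.1998) - 0.8002 × log₂(0.8002)
H(p) = 0.7215
C = 1 - 0.7215 = 0.2785 bits/use


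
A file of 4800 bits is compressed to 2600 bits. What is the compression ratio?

Compression ratio = Original / Compressed
= 4800 / 2600 = 1.85:1


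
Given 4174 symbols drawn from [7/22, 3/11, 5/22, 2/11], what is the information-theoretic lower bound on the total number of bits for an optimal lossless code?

Entropy H = 1.9698 bits/symbol
Minimum bits = H × n = 1.9698 × 4174
= 8222.13 bits


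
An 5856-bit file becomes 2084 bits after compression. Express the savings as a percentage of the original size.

Space savings = (1 - Compressed/Original) × 100%
= (1 - 2084/5856) × 100%
= 64.41%


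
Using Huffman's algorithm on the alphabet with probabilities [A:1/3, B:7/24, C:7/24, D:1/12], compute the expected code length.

Huffman tree construction:
Combine smallest probabilities repeatedly
Resulting codes:
  A: 11 (length 2)
  B: 01 (length 2)
  C: 10 (length 2)
  D: 00 (length 2)
Average length = Σ p(s) × length(s) = 2.0000 bits


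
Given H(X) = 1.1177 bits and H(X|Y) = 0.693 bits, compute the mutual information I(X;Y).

I(X;Y) = H(X) - H(X|Y)
I(X;Y) = 1.1177 - 0.693 = 0.4247 bits


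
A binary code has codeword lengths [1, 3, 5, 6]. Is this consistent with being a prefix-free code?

Kraft inequality: Σ 2^(-l_i) ≤ 1 for prefix-free code
Calculating: 2^(-1) + 2^(-3) + 2^(-5) + 2^(-6)
= 0.5 + 0.125 + 0.03125 + 0.015625
= 0.6719
Since 0.6719 ≤ 1, prefix-free code exists


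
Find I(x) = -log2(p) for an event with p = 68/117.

Information content I(x) = -log₂(p(x))
I = -log₂(68/117) = -log₂(0.5812)
I = 0.7829 bits


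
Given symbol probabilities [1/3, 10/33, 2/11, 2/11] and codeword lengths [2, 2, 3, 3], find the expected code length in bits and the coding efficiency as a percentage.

Average length L = Σ p_i × l_i = 2.3636 bits
Entropy H = 1.9446 bits
Efficiency η = H/L × 100% = 82.27%


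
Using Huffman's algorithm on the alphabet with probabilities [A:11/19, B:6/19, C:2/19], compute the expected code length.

Huffman tree construction:
Combine smallest probabilities repeatedly
Resulting codes:
  A: 1 (length 1)
  B: 01 (length 2)
  C: 00 (length 2)
Average length = Σ p(s) × length(s) = 1.4211 bits


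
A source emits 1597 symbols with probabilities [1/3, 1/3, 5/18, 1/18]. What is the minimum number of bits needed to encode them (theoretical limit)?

Entropy H = 1.8016 bits/symbol
Minimum bits = H × n = 1.8016 × 1597
= 2877.21 bits


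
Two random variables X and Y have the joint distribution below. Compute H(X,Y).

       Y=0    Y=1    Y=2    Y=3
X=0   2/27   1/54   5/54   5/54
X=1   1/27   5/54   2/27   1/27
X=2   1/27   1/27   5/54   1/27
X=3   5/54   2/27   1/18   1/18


H(X,Y) = -Σ p(x,y) log₂ p(x,y)
  p(0,0)=2/27: -0.0741 × log₂(0.0741) = 0.2781
  p(0,1)=1/54: -0.0185 × log₂(0.0185) = 0.1066
  p(0,2)=5/54: -0.0926 × log₂(0.0926) = 0.3179
  p(0,3)=5/54: -0.0926 × log₂(0.0926) = 0.3179
  p(1,0)=1/27: -0.0370 × log₂(0.0370) = 0.1761
  p(1,1)=5/54: -0.0926 × log₂(0.0926) = 0.3179
  p(1,2)=2/27: -0.0741 × log₂(0.0741) = 0.2781
  p(1,3)=1/27: -0.0370 × log₂(0.0370) = 0.1761
  p(2,0)=1/27: -0.0370 × log₂(0.0370) = 0.1761
  p(2,1)=1/27: -0.0370 × log₂(0.0370) = 0.1761
  p(2,2)=5/54: -0.0926 × log₂(0.0926) = 0.3179
  p(2,3)=1/27: -0.0370 × log₂(0.0370) = 0.1761
  p(3,0)=5/54: -0.0926 × log₂(0.0926) = 0.3179
  p(3,1)=2/27: -0.0741 × log₂(0.0741) = 0.2781
  p(3,2)=1/18: -0.0556 × log₂(0.0556) = 0.2317
  p(3,3)=1/18: -0.0556 × log₂(0.0556) = 0.2317
H(X,Y) = 3.8742 bits


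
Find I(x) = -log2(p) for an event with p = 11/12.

Information content I(x) = -log₂(p(x))
I = -log₂(11/12) = -log₂(0.9167)
I = 0.1255 bits


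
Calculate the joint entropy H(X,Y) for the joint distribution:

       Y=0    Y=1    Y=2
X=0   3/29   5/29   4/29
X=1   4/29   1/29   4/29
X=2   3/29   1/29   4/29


H(X,Y) = -Σ p(x,y) log₂ p(x,y)
  p(0,0)=3/29: -0.1034 × log₂(0.1034) = 0.3386
  p(0,1)=5/29: -0.1724 × log₂(0.1724) = 0.4373
  p(0,2)=4/29: -0.1379 × log₂(0.1379) = 0.3942
  p(1,0)=4/29: -0.1379 × log₂(0.1379) = 0.3942
  p(1,1)=1/29: -0.0345 × log₂(0.0345) = 0.1675
  p(1,2)=4/29: -0.1379 × log₂(0.1379) = 0.3942
  p(2,0)=3/29: -0.1034 × log₂(0.1034) = 0.3386
  p(2,1)=1/29: -0.0345 × log₂(0.0345) = 0.1675
  p(2,2)=4/29: -0.1379 × log₂(0.1379) = 0.3942
H(X,Y) = 3.0263 bits


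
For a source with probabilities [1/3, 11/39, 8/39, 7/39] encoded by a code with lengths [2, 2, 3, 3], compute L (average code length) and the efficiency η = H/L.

Average length L = Σ p_i × l_i = 2.3846 bits
Entropy H = 1.9569 bits
Efficiency η = H/L × 100% = 82.06%


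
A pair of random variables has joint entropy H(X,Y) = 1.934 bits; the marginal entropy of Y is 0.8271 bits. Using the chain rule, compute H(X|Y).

Chain rule: H(X,Y) = H(X|Y) + H(Y)
H(X|Y) = H(X,Y) - H(Y) = 1.934 - 0.8271 = 1.1069 bits


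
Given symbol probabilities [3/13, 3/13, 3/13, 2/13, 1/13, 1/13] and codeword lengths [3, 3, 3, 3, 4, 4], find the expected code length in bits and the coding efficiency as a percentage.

Average length L = Σ p_i × l_i = 3.1538 bits
Entropy H = 2.4493 bits
Efficiency η = H/L × 100% = 77.66%


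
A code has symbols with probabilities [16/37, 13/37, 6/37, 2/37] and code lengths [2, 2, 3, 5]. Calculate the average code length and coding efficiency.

Average length L = Σ p_i × l_i = 2.3243 bits
Entropy H = 1.7063 bits
Efficiency η = H/L × 100% = 73.41%


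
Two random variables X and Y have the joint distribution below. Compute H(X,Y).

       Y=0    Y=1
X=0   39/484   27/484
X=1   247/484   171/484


H(X,Y) = -Σ p(x,y) log₂ p(x,y)
  p(0,0)=39/484: -0.0806 × log₂(0.0806) = 0.2928
  p(0,1)=27/484: -0.0558 × log₂(0.0558) = 0.2323
  p(1,0)=247/484: -0.5103 × log₂(0.5103) = 0.4953
  p(1,1)=171/484: -0.3533 × log₂(0.3533) = 0.5303
H(X,Y) = 1.5507 bits


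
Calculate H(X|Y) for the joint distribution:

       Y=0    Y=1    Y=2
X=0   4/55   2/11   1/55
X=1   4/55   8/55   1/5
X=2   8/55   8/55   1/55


H(X|Y) = Σ_y p(y) H(X|Y=y)
  p(Y=0) = 16/55, H(X|Y=0) = 1.5000
  p(Y=1) = 26/55, H(X|Y=1) = 1.5766
  p(Y=2) = 13/55, H(X|Y=2) = 0.7732
H(X|Y) = 0.2909×1.5000 + 0.4727×1.5766 + 0.2364×0.7732 = 1.3644 bits


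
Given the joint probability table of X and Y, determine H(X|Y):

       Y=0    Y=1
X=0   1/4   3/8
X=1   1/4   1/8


H(X|Y) = Σ_y p(y) H(X|Y=y)
  p(Y=0) = 1/2, H(X|Y=0) = 1.0000
  p(Y=1) = 1/2, H(X|Y=1) = 0.8113
H(X|Y) = 0.5000×1.0000 + 0.5000×0.8113 = 0.9056 bits


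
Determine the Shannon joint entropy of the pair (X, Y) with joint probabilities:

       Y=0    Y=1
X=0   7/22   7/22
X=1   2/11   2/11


H(X,Y) = -Σ p(x,y) log₂ p(x,y)
  p(0,0)=7/22: -0.3182 × log₂(0.3182) = 0.5257
  p(0,1)=7/22: -0.3182 × log₂(0.3182) = 0.5257
  p(1,0)=2/11: -0.1818 × log₂(0.1818) = 0.4472
  p(1,1)=2/11: -0.1818 × log₂(0.1818) = 0.4472
H(X,Y) = 1.9457 bits


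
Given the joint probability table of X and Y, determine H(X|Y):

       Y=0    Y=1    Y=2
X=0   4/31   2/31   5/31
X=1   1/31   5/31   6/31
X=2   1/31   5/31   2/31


H(X|Y) = Σ_y p(y) H(X|Y=y)
  p(Y=0) = 6/31, H(X|Y=0) = 1.2516
  p(Y=1) = 12/31, H(X|Y=1) = 1.4834
  p(Y=2) = 13/31, H(X|Y=2) = 1.4605
H(X|Y) = 0.1935×1.2516 + 0.3871×1.4834 + 0.4194×1.4605 = 1.4289 bits


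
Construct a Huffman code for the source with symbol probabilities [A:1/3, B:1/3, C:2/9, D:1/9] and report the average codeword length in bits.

Huffman tree construction:
Combine smallest probabilities repeatedly
Resulting codes:
  A: 10 (length 2)
  B: 11 (length 2)
  C: 01 (length 2)
  D: 00 (length 2)
Average length = Σ p(s) × length(s) = 2.0000 bits


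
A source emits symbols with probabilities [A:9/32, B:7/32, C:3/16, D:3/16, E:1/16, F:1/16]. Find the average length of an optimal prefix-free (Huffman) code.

Huffman tree construction:
Combine smallest probabilities repeatedly
Resulting codes:
  A: 10 (length 2)
  B: 01 (length 2)
  C: 111 (length 3)
  D: 00 (length 2)
  E: 1100 (length 4)
  F: 1101 (length 4)
Average length = Σ p(s) × length(s) = 2.4375 bits


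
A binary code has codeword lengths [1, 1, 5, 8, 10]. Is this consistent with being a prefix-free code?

Kraft inequality: Σ 2^(-l_i) ≤ 1 for prefix-free code
Calculating: 2^(-1) + 2^(-1) + 2^(-5) + 2^(-8) + 2^(-10)
= 0.5 + 0.5 + 0.03125 + 0.00390625 + 0.0009765625
= 1.0361
Since 1.0361 > 1, prefix-free code does not exist


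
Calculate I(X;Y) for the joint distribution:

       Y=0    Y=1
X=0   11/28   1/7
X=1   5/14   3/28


H(X) = 0.9963, H(Y) = 0.8113, H(X,Y) = 1.8064
I(X;Y) = H(X) + H(Y) - H(X,Y) = 0.0012 bits


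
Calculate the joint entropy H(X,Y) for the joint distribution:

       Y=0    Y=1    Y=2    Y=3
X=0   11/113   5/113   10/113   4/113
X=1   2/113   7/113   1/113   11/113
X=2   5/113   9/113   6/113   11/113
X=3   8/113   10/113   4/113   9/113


H(X,Y) = -Σ p(x,y) log₂ p(x,y)
  p(0,0)=11/113: -0.0973 × log₂(0.0973) = 0.3272
  p(0,1)=5/113: -0.0442 × log₂(0.0442) = 0.1990
  p(0,2)=10/113: -0.0885 × log₂(0.0885) = 0.3096
  p(0,3)=4/113: -0.0354 × log₂(0.0354) = 0.1706
  p(1,0)=2/113: -0.0177 × log₂(0.0177) = 0.1030
  p(1,1)=7/113: -0.0619 × log₂(0.0619) = 0.2486
  p(1,2)=1/113: -0.0088 × log₂(0.0088) = 0.0604
  p(1,3)=11/113: -0.0973 × log₂(0.0973) = 0.3272
  p(2,0)=5/113: -0.0442 × log₂(0.0442) = 0.1990
  p(2,1)=9/113: -0.0796 × log₂(0.0796) = 0.2907
  p(2,2)=6/113: -0.0531 × log₂(0.0531) = 0.2249
  p(2,3)=11/113: -0.0973 × log₂(0.0973) = 0.3272
  p(3,0)=8/113: -0.0708 × log₂(0.0708) = 0.2705
  p(3,1)=10/113: -0.0885 × log₂(0.0885) = 0.3096
  p(3,2)=4/113: -0.0354 × log₂(0.0354) = 0.1706
  p(3,3)=9/113: -0.0796 × log₂(0.0796) = 0.2907
H(X,Y) = 3.8287 bits


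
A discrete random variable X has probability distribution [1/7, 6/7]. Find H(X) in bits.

H(X) = -Σ p(x) log₂ p(x)
  -1/7 × log₂(1/7) = 0.4011
  -6/7 × log₂(6/7) = 0.1906
H(X) = 0.5917 bits


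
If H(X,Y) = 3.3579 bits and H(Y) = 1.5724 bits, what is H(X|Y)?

Chain rule: H(X,Y) = H(X|Y) + H(Y)
H(X|Y) = H(X,Y) - H(Y) = 3.3579 - 1.5724 = 1.7855 bits


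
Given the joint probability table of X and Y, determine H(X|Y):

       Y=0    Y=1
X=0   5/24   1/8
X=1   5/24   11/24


H(X|Y) = Σ_y p(y) H(X|Y=y)
  p(Y=0) = 5/12, H(X|Y=0) = 1.0000
  p(Y=1) = 7/12, H(X|Y=1) = 0.7496
H(X|Y) = 0.4167×1.0000 + 0.5833×0.7496 = 0.8539 bits


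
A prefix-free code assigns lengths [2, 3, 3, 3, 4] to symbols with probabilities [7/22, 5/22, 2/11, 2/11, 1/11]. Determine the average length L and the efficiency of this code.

Average length L = Σ p_i × l_i = 2.7727 bits
Entropy H = 2.2203 bits
Efficiency η = H/L × 100% = 80.08%


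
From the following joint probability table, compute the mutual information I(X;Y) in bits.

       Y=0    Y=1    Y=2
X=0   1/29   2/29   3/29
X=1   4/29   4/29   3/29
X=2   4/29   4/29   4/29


H(X) = 1.5275, H(Y) = 1.5832, H(X,Y) = 3.0818
I(X;Y) = H(X) + H(Y) - H(X,Y) = 0.0290 bits


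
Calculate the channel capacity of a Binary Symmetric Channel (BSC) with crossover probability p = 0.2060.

For BSC with error probability p:
C = 1 - H(p) where H(p) is binary entropy
H(0.2060) = -0.2060 × log₂(0.2060) - 0.7940 × log₂(0.7940)
H(p) = 0.7338
C = 1 - 0.7338 = 0.2662 bits/use


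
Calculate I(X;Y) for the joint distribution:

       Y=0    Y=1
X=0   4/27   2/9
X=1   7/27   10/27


H(X) = 0.9510, H(Y) = 0.9751, H(X,Y) = 1.9260
I(X;Y) = H(X) + H(Y) - H(X,Y) = 0.0001 bits


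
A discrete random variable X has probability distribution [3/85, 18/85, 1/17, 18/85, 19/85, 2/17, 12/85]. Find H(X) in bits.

H(X) = -Σ p(x) log₂ p(x)
  -3/85 × log₂(3/85) = 0.1703
  -18/85 × log₂(18/85) = 0.4742
  -1/17 × log₂(1/17) = 0.2404
  -18/85 × log₂(18/85) = 0.4742
  -19/85 × log₂(19/85) = 0.4832
  -2/17 × log₂(2/17) = 0.3632
  -12/85 × log₂(12/85) = 0.3987
H(X) = 2.6043 bits


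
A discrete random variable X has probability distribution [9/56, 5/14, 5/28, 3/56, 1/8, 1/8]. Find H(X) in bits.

H(X) = -Σ p(x) log₂ p(x)
  -9/56 × log₂(9/56) = 0.4239
  -5/14 × log₂(5/14) = 0.5305
  -5/28 × log₂(5/28) = 0.4438
  -3/56 × log₂(3/56) = 0.2262
  -1/8 × log₂(1/8) = 0.3750
  -1/8 × log₂(1/8) = 0.3750
H(X) = 2.3744 bits


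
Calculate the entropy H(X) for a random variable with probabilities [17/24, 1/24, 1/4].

H(X) = -Σ p(x) log₂ p(x)
  -17/24 × log₂(17/24) = 0.3524
  -1/24 × log₂(1/24) = 0.1910
  -1/4 × log₂(1/4) = 0.5000
H(X) = 1.0434 bits


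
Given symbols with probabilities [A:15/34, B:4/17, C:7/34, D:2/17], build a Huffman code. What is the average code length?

Huffman tree construction:
Combine smallest probabilities repeatedly
Resulting codes:
  A: 0 (length 1)
  B: 10 (length 2)
  C: 111 (length 3)
  D: 110 (length 3)
Average length = Σ p(s) × length(s) = 1.8824 bits


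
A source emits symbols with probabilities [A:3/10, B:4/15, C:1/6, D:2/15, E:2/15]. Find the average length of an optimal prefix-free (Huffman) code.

Huffman tree construction:
Combine smallest probabilities repeatedly
Resulting codes:
  A: 11 (length 2)
  B: 01 (length 2)
  C: 00 (length 2)
  D: 100 (length 3)
  E: 101 (length 3)
Average length = Σ p(s) × length(s) = 2.2667 bits


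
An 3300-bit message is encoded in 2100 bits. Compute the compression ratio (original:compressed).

Compression ratio = Original / Compressed
= 3300 / 2100 = 1.57:1


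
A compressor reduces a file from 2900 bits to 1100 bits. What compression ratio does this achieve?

Compression ratio = Original / Compressed
= 2900 / 1100 = 2.64:1


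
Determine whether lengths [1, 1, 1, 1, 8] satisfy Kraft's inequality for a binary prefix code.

Kraft inequality: Σ 2^(-l_i) ≤ 1 for prefix-free code
Calculating: 2^(-1) + 2^(-1) + 2^(-1) + 2^(-1) + 2^(-8)
= 0.5 + 0.5 + 0.5 + 0.5 + 0.00390625
= 2.0039
Since 2.0039 > 1, prefix-free code does not exist


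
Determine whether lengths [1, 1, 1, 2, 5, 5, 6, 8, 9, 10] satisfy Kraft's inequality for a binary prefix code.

Kraft inequality: Σ 2^(-l_i) ≤ 1 for prefix-free code
Calculating: 2^(-1) + 2^(-1) + 2^(-1) + 2^(-2) + 2^(-5) + 2^(-5) + 2^(-6) + 2^(-8) + 2^(-9) + 2^(-10)
= 0.5 + 0.5 + 0.5 + 0.25 + 0.03125 + 0.03125 + 0.015625 + 0.00390625 + 0.001953125 + 0.0009765625
= 1.8350
Since 1.8350 > 1, prefix-free code does not exist


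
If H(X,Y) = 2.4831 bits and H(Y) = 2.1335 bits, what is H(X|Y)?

Chain rule: H(X,Y) = H(X|Y) + H(Y)
H(X|Y) = H(X,Y) - H(Y) = 2.4831 - 2.1335 = 0.3496 bits


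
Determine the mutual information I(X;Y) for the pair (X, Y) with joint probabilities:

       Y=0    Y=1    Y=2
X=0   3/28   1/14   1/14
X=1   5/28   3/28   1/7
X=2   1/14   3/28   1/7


H(X) = 1.5502, H(Y) = 1.5774, H(X,Y) = 3.0976
I(X;Y) = H(X) + H(Y) - H(X,Y) = 0.0300 bits


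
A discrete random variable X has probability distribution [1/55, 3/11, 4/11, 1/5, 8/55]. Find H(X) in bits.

H(X) = -Σ p(x) log₂ p(x)
  -1/55 × log₂(1/55) = 0.1051
  -3/11 × log₂(3/11) = 0.5112
  -4/11 × log₂(4/11) = 0.5307
  -1/5 × log₂(1/5) = 0.4644
  -8/55 × log₂(8/55) = 0.4046
H(X) = 2.0160 bits


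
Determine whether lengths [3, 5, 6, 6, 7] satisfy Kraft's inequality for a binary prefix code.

Kraft inequality: Σ 2^(-l_i) ≤ 1 for prefix-free code
Calculating: 2^(-3) + 2^(-5) + 2^(-6) + 2^(-6) + 2^(-7)
= 0.125 + 0.03125 + 0.015625 + 0.015625 + 0.0078125
= 0.1953
Since 0.1953 ≤ 1, prefix-free code exists


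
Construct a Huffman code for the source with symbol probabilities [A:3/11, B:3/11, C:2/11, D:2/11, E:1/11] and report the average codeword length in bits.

Huffman tree construction:
Combine smallest probabilities repeatedly
Resulting codes:
  A: 01 (length 2)
  B: 10 (length 2)
  C: 111 (length 3)
  D: 00 (length 2)
  E: 110 (length 3)
Average length = Σ p(s) × length(s) = 2.2727 bits


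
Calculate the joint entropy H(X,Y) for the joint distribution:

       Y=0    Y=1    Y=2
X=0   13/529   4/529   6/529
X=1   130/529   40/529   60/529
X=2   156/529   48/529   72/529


H(X,Y) = -Σ p(x,y) log₂ p(x,y)
  p(0,0)=13/529: -0.0246 × log₂(0.0246) = 0.1314
  p(0,1)=4/529: -0.0076 × log₂(0.0076) = 0.0533
  p(0,2)=6/529: -0.0113 × log₂(0.0113) = 0.0733
  p(1,0)=130/529: -0.2457 × log₂(0.2457) = 0.4976
  p(1,1)=40/529: -0.0756 × log₂(0.0756) = 0.2817
  p(1,2)=60/529: -0.1134 × log₂(0.1134) = 0.3562
  p(2,0)=156/529: -0.2949 × log₂(0.2949) = 0.5195
  p(2,1)=48/529: -0.0907 × log₂(0.0907) = 0.3141
  p(2,2)=72/529: -0.1361 × log₂(0.1361) = 0.3916
H(X,Y) = 2.6187 bits


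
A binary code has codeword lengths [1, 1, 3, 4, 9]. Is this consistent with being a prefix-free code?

Kraft inequality: Σ 2^(-l_i) ≤ 1 for prefix-free code
Calculating: 2^(-1) + 2^(-1) + 2^(-3) + 2^(-4) + 2^(-9)
= 0.5 + 0.5 + 0.125 + 0.0625 + 0.001953125
= 1.1895
Since 1.1895 > 1, prefix-free code does not exist


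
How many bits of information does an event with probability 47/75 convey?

Information content I(x) = -log₂(p(x))
I = -log₂(47/75) = -log₂(0.6267)
I = 0.6742 bits


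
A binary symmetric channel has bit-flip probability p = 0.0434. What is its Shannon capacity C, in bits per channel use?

For BSC with error probability p:
C = 1 - H(p) where H(p) is binary entropy
H(0.0434) = -0.0434 × log₂(0.0434) - 0.9566 × log₂(0.9566)
H(p) = 0.2577
C = 1 - 0.2577 = 0.7423 bits/use


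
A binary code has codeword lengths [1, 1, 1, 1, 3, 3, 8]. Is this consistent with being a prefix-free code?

Kraft inequality: Σ 2^(-l_i) ≤ 1 for prefix-free code
Calculating: 2^(-1) + 2^(-1) + 2^(-1) + 2^(-1) + 2^(-3) + 2^(-3) + 2^(-8)
= 0.5 + 0.5 + 0.5 + 0.5 + 0.125 + 0.125 + 0.00390625
= 2.2539
Since 2.2539 > 1, prefix-free code does not exist


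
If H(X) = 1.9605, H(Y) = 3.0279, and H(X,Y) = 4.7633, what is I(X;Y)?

I(X;Y) = H(X) + H(Y) - H(X,Y)
I(X;Y) = 1.9605 + 3.0279 - 4.7633 = 0.2251 bits


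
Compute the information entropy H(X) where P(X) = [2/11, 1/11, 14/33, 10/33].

H(X) = -Σ p(x) log₂ p(x)
  -2/11 × log₂(2/11) = 0.4472
  -1/11 × log₂(1/11) = 0.3145
  -14/33 × log₂(14/33) = 0.5248
  -10/33 × log₂(10/33) = 0.5220
H(X) = 1.8084 bits


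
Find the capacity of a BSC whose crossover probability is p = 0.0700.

For BSC with error probability p:
C = 1 - H(p) where H(p) is binary entropy
H(0.0700) = -0.0700 × log₂(0.0700) - 0.9300 × log₂(0.9300)
H(p) = 0.3659
C = 1 - 0.3659 = 0.6341 bits/use


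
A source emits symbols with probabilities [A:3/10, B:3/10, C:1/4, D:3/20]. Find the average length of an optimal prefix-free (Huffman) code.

Huffman tree construction:
Combine smallest probabilities repeatedly
Resulting codes:
  A: 10 (length 2)
  B: 11 (length 2)
  C: 01 (length 2)
  D: 00 (length 2)
Average length = Σ p(s) × length(s) = 2.0000 bits


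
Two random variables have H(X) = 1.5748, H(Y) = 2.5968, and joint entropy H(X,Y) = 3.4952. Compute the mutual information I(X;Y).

I(X;Y) = H(X) + H(Y) - H(X,Y)
I(X;Y) = 1.5748 + 2.5968 - 3.4952 = 0.6764 bits


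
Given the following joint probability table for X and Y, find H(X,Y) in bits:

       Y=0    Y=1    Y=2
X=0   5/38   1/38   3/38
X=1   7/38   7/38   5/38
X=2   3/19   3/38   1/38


H(X,Y) = -Σ p(x,y) log₂ p(x,y)
  p(0,0)=5/38: -0.1316 × log₂(0.1316) = 0.3850
  p(0,1)=1/38: -0.0263 × log₂(0.0263) = 0.1381
  p(0,2)=3/38: -0.0789 × log₂(0.0789) = 0.2892
  p(1,0)=7/38: -0.1842 × log₂(0.1842) = 0.4496
  p(1,1)=7/38: -0.1842 × log₂(0.1842) = 0.4496
  p(1,2)=5/38: -0.1316 × log₂(0.1316) = 0.3850
  p(2,0)=3/19: -0.1579 × log₂(0.1579) = 0.4205
  p(2,1)=3/38: -0.0789 × log₂(0.0789) = 0.2892
  p(2,2)=1/38: -0.0263 × log₂(0.0263) = 0.1381
H(X,Y) = 2.9442 bits


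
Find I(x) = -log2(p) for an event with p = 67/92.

Information content I(x) = -log₂(p(x))
I = -log₂(67/92) = -log₂(0.7283)
I = 0.4575 bits


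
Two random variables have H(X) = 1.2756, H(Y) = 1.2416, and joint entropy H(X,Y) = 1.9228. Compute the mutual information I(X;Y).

I(X;Y) = H(X) + H(Y) - H(X,Y)
I(X;Y) = 1.2756 + 1.2416 - 1.9228 = 0.5944 bits


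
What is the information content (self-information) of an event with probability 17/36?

Information content I(x) = -log₂(p(x))
I = -log₂(17/36) = -log₂(0.4722)
I = 1.0825 bits


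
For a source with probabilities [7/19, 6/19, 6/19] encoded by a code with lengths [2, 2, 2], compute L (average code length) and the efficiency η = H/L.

Average length L = Σ p_i × l_i = 2.0000 bits
Entropy H = 1.5810 bits
Efficiency η = H/L × 100% = 79.05%


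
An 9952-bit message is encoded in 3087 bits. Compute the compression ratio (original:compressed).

Compression ratio = Original / Compressed
= 9952 / 3087 = 3.22:1


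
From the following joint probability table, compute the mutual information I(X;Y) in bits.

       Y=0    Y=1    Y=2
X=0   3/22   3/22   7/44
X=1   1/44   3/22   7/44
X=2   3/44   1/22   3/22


H(X) = 1.5488, H(Y) = 1.5285, H(X,Y) = 3.0027
I(X;Y) = H(X) + H(Y) - H(X,Y) = 0.0746 bits


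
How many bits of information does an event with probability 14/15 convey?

Information content I(x) = -log₂(p(x))
I = -log₂(14/15) = -log₂(0.9333)
I = 0.0995 bits


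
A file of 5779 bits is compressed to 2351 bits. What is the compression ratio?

Compression ratio = Original / Compressed
= 5779 / 2351 = 2.46:1


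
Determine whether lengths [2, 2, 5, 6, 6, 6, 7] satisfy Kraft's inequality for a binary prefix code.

Kraft inequality: Σ 2^(-l_i) ≤ 1 for prefix-free code
Calculating: 2^(-2) + 2^(-2) + 2^(-5) + 2^(-6) + 2^(-6) + 2^(-6) + 2^(-7)
= 0.25 + 0.25 + 0.03125 + 0.015625 + 0.015625 + 0.015625 + 0.0078125
= 0.5859
Since 0.5859 ≤ 1, prefix-free code exists


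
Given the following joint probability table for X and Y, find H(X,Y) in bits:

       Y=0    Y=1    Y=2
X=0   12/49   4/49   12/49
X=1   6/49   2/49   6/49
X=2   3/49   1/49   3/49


H(X,Y) = -Σ p(x,y) log₂ p(x,y)
  p(0,0)=12/49: -0.2449 × log₂(0.2449) = 0.4971
  p(0,1)=4/49: -0.0816 × log₂(0.0816) = 0.2951
  p(0,2)=12/49: -0.2449 × log₂(0.2449) = 0.4971
  p(1,0)=6/49: -0.1224 × log₂(0.1224) = 0.3710
  p(1,1)=2/49: -0.0408 × log₂(0.0408) = 0.1884
  p(1,2)=6/49: -0.1224 × log₂(0.1224) = 0.3710
  p(2,0)=3/49: -0.0612 × log₂(0.0612) = 0.2467
  p(2,1)=1/49: -0.0204 × log₂(0.0204) = 0.1146
  p(2,2)=3/49: -0.0612 × log₂(0.0612) = 0.2467
H(X,Y) = 2.8276 bits


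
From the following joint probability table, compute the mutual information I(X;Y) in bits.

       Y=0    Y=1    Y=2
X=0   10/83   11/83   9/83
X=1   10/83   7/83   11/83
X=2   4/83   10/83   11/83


H(X) = 1.5810, H(Y) = 1.5771, H(X,Y) = 3.1220
I(X;Y) = H(X) + H(Y) - H(X,Y) = 0.0361 bits


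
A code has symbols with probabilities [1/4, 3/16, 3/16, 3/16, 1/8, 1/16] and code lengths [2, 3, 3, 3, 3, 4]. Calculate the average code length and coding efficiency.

Average length L = Σ p_i × l_i = 2.8125 bits
Entropy H = 2.4835 bits
Efficiency η = H/L × 100% = 88.30%


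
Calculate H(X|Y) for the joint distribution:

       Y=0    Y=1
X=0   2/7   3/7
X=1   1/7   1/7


H(X|Y) = Σ_y p(y) H(X|Y=y)
  p(Y=0) = 3/7, H(X|Y=0) = 0.9183
  p(Y=1) = 4/7, H(X|Y=1) = 0.8113
H(X|Y) = 0.4286×0.9183 + 0.5714×0.8113 = 0.8571 bits


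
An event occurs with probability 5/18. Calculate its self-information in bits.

Information content I(x) = -log₂(p(x))
I = -log₂(5/18) = -log₂(0.2778)
I = 1.8480 bits


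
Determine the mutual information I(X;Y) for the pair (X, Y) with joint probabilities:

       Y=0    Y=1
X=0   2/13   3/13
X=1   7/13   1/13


H(X) = 0.9612, H(Y) = 0.8905, H(X,Y) = 1.6692
I(X;Y) = H(X) + H(Y) - H(X,Y) = 0.1825 bits


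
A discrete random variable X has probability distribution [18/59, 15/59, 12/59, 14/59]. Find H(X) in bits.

H(X) = -Σ p(x) log₂ p(x)
  -18/59 × log₂(18/59) = 0.5225
  -15/59 × log₂(15/59) = 0.5023
  -12/59 × log₂(12/59) = 0.4673
  -14/59 × log₂(14/59) = 0.4924
H(X) = 1.9846 bits


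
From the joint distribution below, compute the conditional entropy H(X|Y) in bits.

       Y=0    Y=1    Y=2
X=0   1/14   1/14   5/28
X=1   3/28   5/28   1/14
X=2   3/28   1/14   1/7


H(X|Y) = Σ_y p(y) H(X|Y=y)
  p(Y=0) = 2/7, H(X|Y=0) = 1.5613
  p(Y=1) = 9/28, H(X|Y=1) = 1.4355
  p(Y=2) = 11/28, H(X|Y=2) = 1.4949
H(X|Y) = 0.2857×1.5613 + 0.3214×1.4355 + 0.3929×1.4949 = 1.4948 bits


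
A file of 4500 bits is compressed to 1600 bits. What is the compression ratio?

Compression ratio = Original / Compressed
= 4500 / 1600 = 2.81:1


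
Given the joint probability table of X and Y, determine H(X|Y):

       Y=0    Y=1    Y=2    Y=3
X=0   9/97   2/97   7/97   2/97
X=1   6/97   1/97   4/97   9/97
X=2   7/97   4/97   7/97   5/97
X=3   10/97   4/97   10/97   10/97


H(X|Y) = Σ_y p(y) H(X|Y=y)
  p(Y=0) = 32/97, H(X|Y=0) = 1.9716
  p(Y=1) = 11/97, H(X|Y=1) = 1.8231
  p(Y=2) = 28/97, H(X|Y=2) = 1.9316
  p(Y=3) = 26/97, H(X|Y=3) = 1.8020
H(X|Y) = 0.3299×1.9716 + 0.1134×1.8231 + 0.2887×1.9316 + 0.2680×1.8020 = 1.8977 bits


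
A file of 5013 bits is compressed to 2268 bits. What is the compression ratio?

Compression ratio = Original / Compressed
= 5013 / 2268 = 2.21:1


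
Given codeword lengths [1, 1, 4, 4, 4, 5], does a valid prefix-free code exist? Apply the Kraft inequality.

Kraft inequality: Σ 2^(-l_i) ≤ 1 for prefix-free code
Calculating: 2^(-1) + 2^(-1) + 2^(-4) + 2^(-4) + 2^(-4) + 2^(-5)
= 0.5 + 0.5 + 0.0625 + 0.0625 + 0.0625 + 0.03125
= 1.2188
Since 1.2188 > 1, prefix-free code does not exist


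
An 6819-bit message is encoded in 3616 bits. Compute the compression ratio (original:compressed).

Compression ratio = Original / Compressed
= 6819 / 3616 = 1.89:1


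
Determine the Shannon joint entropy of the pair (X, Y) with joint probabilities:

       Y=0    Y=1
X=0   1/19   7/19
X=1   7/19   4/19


H(X,Y) = -Σ p(x,y) log₂ p(x,y)
  p(0,0)=1/19: -0.0526 × log₂(0.0526) = 0.2236
  p(0,1)=7/19: -0.3684 × log₂(0.3684) = 0.5307
  p(1,0)=7/19: -0.3684 × log₂(0.3684) = 0.5307
  p(1,1)=4/19: -0.2105 × log₂(0.2105) = 0.4732
H(X,Y) = 1.7583 bits


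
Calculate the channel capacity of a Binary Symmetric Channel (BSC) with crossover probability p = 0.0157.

For BSC with error probability p:
C = 1 - H(p) where H(p) is binary entropy
H(0.0157) = -0.0157 × log₂(0.0157) - 0.9843 × log₂(0.9843)
H(p) = 0.1166
C = 1 - 0.1166 = 0.8834 bits/use


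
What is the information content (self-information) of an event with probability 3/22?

Information content I(x) = -log₂(p(x))
I = -log₂(3/22) = -log₂(0.1364)
I = 2.8745 bits


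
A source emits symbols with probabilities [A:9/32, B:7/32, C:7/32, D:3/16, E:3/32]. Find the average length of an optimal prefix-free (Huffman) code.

Huffman tree construction:
Combine smallest probabilities repeatedly
Resulting codes:
  A: 10 (length 2)
  B: 00 (length 2)
  C: 01 (length 2)
  D: 111 (length 3)
  E: 110 (length 3)
Average length = Σ p(s) × length(s) = 2.2812 bits


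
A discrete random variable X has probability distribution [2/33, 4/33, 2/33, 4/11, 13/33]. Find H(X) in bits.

H(X) = -Σ p(x) log₂ p(x)
  -2/33 × log₂(2/33) = 0.2451
  -4/33 × log₂(4/33) = 0.3690
  -2/33 × log₂(2/33) = 0.2451
  -4/11 × log₂(4/11) = 0.5307
  -13/33 × log₂(13/33) = 0.5294
H(X) = 1.9194 bits


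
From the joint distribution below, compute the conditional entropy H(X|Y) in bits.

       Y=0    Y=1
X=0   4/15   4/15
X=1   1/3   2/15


H(X|Y) = Σ_y p(y) H(X|Y=y)
  p(Y=0) = 3/5, H(X|Y=0) = 0.9911
  p(Y=1) = 2/5, H(X|Y=1) = 0.9183
H(X|Y) = 0.6000×0.9911 + 0.4000×0.9183 = 0.9620 bits


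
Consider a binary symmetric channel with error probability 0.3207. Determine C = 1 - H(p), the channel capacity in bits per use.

For BSC with error probability p:
C = 1 - H(p) where H(p) is binary entropy
H(0.3207) = -0.3207 × log₂(0.3207) - 0.6793 × log₂(0.6793)
H(p) = 0.9051
C = 1 - 0.9051 = 0.0949 bits/use


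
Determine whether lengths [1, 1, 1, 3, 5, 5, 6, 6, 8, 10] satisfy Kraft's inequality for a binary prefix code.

Kraft inequality: Σ 2^(-l_i) ≤ 1 for prefix-free code
Calculating: 2^(-1) + 2^(-1) + 2^(-1) + 2^(-3) + 2^(-5) + 2^(-5) + 2^(-6) + 2^(-6) + 2^(-8) + 2^(-10)
= 0.5 + 0.5 + 0.5 + 0.125 + 0.03125 + 0.03125 + 0.015625 + 0.015625 + 0.00390625 + 0.0009765625
= 1.7236
Since 1.7236 > 1, prefix-free code does not exist


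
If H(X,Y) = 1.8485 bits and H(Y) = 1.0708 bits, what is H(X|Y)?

Chain rule: H(X,Y) = H(X|Y) + H(Y)
H(X|Y) = H(X,Y) - H(Y) = 1.8485 - 1.0708 = 0.7777 bits


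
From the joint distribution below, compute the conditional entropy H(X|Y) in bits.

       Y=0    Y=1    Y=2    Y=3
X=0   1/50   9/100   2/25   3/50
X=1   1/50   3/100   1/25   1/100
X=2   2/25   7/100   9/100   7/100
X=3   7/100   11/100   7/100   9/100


H(X|Y) = Σ_y p(y) H(X|Y=y)
  p(Y=0) = 19/100, H(X|Y=0) = 1.7400
  p(Y=1) = 3/10, H(X|Y=1) = 1.8739
  p(Y=2) = 7/25, H(X|Y=2) = 1.9438
  p(Y=3) = 23/100, H(X|Y=3) = 1.7544
H(X|Y) = 0.1900×1.7400 + 0.3000×1.8739 + 0.2800×1.9438 + 0.2300×1.7544 = 1.8405 bits


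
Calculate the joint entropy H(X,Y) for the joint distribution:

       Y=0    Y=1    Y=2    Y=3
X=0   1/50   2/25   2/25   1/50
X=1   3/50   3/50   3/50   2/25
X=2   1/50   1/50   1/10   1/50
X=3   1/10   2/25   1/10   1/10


H(X,Y) = -Σ p(x,y) log₂ p(x,y)
  p(0,0)=1/50: -0.0200 × log₂(0.0200) = 0.1129
  p(0,1)=2/25: -0.0800 × log₂(0.0800) = 0.2915
  p(0,2)=2/25: -0.0800 × log₂(0.0800) = 0.2915
  p(0,3)=1/50: -0.0200 × log₂(0.0200) = 0.1129
  p(1,0)=3/50: -0.0600 × log₂(0.0600) = 0.2435
  p(1,1)=3/50: -0.0600 × log₂(0.0600) = 0.2435
  p(1,2)=3/50: -0.0600 × log₂(0.0600) = 0.2435
  p(1,3)=2/25: -0.0800 × log₂(0.0800) = 0.2915
  p(2,0)=1/50: -0.0200 × log₂(0.0200) = 0.1129
  p(2,1)=1/50: -0.0200 × log₂(0.0200) = 0.1129
  p(2,2)=1/10: -0.1000 × log₂(0.1000) = 0.3322
  p(2,3)=1/50: -0.0200 × log₂(0.0200) = 0.1129
  p(3,0)=1/10: -0.1000 × log₂(0.1000) = 0.3322
  p(3,1)=2/25: -0.0800 × log₂(0.0800) = 0.2915
  p(3,2)=1/10: -0.1000 × log₂(0.1000) = 0.3322
  p(3,3)=1/10: -0.1000 × log₂(0.1000) = 0.3322
H(X,Y) = 3.7898 bits


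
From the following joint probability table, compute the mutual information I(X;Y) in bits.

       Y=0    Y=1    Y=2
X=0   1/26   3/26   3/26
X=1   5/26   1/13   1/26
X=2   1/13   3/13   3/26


H(X) = 1.5579, H(Y) = 1.5579, H(X,Y) = 2.9549
I(X;Y) = H(X) + H(Y) - H(X,Y) = 0.1610 bits
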